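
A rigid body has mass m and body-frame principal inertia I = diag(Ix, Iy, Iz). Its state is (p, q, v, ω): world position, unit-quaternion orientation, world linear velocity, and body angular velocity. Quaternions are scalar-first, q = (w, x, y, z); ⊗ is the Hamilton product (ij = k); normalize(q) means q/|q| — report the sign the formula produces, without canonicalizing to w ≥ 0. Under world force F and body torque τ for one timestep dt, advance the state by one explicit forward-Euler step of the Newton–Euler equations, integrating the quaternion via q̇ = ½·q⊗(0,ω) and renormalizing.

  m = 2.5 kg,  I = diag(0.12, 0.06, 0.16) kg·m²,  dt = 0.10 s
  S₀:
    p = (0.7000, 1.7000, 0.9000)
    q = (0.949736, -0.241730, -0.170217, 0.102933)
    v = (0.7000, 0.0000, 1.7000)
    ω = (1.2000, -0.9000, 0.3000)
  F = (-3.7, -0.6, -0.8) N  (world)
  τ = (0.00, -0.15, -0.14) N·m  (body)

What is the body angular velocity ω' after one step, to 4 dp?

ω' = (1.2225, -1.1260, 0.1720)

ω×(Iω) gyroscopic = (-0.0270, -0.0144, 0.0648)
angular accel α = (0.2250, -2.2600, -1.2800)
new body rate ω' = (1.2225, -1.1260, 0.1720)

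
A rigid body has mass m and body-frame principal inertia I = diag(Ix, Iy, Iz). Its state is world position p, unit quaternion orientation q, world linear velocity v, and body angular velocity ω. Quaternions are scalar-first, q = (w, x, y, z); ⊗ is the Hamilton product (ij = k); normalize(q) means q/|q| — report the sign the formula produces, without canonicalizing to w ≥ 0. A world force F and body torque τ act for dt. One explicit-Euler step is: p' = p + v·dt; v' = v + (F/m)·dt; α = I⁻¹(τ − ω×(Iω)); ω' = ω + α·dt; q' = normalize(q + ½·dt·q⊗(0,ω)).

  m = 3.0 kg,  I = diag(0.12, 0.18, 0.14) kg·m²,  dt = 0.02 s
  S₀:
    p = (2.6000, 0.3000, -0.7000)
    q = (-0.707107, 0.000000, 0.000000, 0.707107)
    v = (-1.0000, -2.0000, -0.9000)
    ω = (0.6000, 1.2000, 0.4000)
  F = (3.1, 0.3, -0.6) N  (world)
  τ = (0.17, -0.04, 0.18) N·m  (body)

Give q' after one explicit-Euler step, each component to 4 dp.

2q̇ = q⊗(0,ω) = (-0.2828428, -1.2727926, -0.4242642, -0.2828428)
updated quaternion q' = (-0.7099, -0.0127, -0.0042, 0.7042)

q' = (-0.7099, -0.0127, -0.0042, 0.7042)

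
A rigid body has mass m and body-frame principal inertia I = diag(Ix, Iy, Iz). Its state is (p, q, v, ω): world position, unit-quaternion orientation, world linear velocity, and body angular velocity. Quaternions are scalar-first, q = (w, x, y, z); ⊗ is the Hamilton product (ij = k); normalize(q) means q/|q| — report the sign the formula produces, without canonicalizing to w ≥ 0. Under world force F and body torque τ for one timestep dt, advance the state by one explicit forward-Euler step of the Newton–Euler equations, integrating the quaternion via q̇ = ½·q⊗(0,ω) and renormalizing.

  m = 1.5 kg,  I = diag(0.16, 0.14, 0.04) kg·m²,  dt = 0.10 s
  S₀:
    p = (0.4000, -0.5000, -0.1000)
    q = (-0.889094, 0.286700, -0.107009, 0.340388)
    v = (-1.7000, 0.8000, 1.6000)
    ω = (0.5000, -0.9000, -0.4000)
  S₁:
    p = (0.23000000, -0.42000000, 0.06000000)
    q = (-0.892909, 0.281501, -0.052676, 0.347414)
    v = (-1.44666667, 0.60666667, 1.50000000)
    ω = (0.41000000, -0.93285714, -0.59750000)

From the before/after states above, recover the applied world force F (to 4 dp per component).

F = (3.8000, -2.9000, -1.5000)

velocity change Δv = (0.25333333, -0.19333333, -0.10000000)
applied force F = (3.8000, -2.9000, -1.5000)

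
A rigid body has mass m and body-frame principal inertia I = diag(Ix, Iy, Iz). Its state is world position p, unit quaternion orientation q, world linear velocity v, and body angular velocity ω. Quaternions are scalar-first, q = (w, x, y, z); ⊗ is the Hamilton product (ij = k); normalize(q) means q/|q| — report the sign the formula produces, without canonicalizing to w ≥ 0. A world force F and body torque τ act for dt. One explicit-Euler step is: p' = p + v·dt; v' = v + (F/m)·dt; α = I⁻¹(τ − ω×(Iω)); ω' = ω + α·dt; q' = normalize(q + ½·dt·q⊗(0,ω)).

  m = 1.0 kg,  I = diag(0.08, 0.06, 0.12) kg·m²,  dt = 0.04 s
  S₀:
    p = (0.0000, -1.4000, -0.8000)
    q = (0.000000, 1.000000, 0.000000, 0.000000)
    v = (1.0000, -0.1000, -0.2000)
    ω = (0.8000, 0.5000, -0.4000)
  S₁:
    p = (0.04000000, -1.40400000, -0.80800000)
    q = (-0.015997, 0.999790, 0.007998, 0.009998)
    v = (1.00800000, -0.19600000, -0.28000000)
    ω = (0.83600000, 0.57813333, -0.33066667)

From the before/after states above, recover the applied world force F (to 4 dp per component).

velocity change Δv = (0.00800000, -0.09600000, -0.08000000)
m·(v₁−v₀)/dt = (0.2000, -2.4000, -2.0000)

F = (0.2000, -2.4000, -2.0000)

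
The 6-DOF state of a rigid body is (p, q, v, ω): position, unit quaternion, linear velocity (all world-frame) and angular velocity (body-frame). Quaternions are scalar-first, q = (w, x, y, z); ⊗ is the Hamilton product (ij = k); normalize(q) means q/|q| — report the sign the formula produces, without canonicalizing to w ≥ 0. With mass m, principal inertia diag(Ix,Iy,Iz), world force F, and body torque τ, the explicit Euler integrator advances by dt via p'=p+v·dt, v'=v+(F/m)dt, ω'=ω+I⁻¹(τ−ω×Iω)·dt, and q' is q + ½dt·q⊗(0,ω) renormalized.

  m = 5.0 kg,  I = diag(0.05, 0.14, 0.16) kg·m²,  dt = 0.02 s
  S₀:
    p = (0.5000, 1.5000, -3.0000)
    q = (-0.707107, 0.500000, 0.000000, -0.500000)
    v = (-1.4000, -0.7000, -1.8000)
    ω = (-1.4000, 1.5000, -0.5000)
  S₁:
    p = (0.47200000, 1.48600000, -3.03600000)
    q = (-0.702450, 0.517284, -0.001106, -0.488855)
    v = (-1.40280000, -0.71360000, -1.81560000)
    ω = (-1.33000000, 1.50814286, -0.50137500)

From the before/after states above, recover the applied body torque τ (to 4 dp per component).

τ = (0.1600, -0.0200, -0.2000)

rate change Δω = (0.07000000, 0.00814286, -0.00137500)
gyro term ω₀×Iω₀ = (-0.0150, -0.0770, -0.1890)
τ = I·(Δω/dt) + ω₀×(Iω₀) = (0.1600, -0.0200, -0.2000)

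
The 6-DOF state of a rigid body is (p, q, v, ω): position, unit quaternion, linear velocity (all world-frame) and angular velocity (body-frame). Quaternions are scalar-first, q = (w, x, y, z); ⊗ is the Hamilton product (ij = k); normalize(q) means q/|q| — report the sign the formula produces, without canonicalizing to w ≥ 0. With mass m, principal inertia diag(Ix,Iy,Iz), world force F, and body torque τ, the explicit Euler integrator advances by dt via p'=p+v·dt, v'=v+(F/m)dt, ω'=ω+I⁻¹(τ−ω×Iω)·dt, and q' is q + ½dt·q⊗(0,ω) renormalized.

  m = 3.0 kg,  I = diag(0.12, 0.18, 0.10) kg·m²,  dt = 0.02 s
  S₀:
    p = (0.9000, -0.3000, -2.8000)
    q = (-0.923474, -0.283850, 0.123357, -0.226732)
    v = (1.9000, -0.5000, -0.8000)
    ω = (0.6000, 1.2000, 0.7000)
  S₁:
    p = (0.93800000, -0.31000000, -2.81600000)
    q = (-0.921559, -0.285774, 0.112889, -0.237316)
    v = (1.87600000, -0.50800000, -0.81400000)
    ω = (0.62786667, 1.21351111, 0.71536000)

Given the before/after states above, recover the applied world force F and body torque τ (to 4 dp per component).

F = (-3.6000, -1.2000, -2.1000)
τ = (0.1000, 0.1300, 0.1200)

Δω = ω₁−ω₀ = (0.02786667, 0.01351111, 0.01536000)
gyro term ω₀×Iω₀ = (-0.0672, 0.0084, 0.0432)
I·α + gyro = (0.1000, 0.1300, 0.1200)
Δv = v₁−v₀ = (-0.02400000, -0.00800000, -0.01400000)
m·(v₁−v₀)/dt = (-3.6000, -1.2000, -2.1000)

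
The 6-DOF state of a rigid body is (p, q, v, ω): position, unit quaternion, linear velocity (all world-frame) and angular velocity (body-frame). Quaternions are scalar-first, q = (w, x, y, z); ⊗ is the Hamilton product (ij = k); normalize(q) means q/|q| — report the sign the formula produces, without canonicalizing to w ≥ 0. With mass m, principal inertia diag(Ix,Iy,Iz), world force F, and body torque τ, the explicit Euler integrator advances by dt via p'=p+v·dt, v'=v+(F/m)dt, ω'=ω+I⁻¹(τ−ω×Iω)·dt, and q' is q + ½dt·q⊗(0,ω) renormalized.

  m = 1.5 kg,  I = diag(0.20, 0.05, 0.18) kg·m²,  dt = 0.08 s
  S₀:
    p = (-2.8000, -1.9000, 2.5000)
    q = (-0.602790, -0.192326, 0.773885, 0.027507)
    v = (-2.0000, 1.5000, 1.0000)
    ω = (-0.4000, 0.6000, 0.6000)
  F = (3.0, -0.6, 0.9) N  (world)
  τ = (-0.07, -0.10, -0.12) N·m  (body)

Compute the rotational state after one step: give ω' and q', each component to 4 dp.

angular accel α = (-0.5840, -1.9040, -0.8667)
ω' = ω + α·dt = (-0.4467, 0.4477, 0.5307)
2q̇ = q⊗(0,ω) = (-0.5577656, 0.6889428, -0.2572812, -0.1675156)
q' = normalize(q + ½dt·q⊗(0,ω)) = (-0.6247, -0.1647, 0.7631, 0.0208)

ω' = (-0.4467, 0.4477, 0.5307)
q' = (-0.6247, -0.1647, 0.7631, 0.0208)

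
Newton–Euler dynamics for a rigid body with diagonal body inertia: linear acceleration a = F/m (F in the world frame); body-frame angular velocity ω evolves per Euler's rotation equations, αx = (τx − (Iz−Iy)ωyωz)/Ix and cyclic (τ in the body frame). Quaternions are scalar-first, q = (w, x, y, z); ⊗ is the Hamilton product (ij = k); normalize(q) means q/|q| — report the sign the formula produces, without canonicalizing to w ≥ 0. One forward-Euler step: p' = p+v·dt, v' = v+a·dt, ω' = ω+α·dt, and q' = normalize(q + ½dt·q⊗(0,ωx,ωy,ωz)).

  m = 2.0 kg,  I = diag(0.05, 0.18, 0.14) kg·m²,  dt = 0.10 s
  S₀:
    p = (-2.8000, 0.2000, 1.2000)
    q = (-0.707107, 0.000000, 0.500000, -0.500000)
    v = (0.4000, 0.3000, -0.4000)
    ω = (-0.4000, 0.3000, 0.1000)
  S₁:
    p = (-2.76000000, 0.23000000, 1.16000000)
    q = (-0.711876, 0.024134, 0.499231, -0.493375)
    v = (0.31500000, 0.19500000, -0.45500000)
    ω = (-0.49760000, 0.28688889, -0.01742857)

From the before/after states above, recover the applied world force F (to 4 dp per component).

F = (-1.7000, -2.1000, -1.1000)

velocity change Δv = (-0.08500000, -0.10500000, -0.05500000)
F = m·Δv/dt = (-1.7000, -2.1000, -1.1000)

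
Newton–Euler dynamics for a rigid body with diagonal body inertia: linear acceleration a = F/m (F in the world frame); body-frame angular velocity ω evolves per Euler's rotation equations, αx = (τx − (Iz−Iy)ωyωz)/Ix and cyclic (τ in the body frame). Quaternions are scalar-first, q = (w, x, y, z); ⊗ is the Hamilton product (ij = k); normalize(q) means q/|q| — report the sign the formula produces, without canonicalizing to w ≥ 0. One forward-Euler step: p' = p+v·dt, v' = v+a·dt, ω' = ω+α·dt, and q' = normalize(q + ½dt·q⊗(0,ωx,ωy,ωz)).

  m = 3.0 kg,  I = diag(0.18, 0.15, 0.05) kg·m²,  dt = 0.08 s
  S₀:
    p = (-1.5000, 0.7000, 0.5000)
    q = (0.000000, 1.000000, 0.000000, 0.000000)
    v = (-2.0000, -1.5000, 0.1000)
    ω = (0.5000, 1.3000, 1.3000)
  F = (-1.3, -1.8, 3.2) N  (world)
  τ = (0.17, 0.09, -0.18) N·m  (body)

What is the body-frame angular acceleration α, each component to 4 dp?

precession coupling ω×(Iω) = (-0.1690, 0.0845, -0.0195)
α = I⁻¹(τ − ω×Iω) = (1.8833, 0.0367, -3.2100)

α = (1.8833, 0.0367, -3.2100)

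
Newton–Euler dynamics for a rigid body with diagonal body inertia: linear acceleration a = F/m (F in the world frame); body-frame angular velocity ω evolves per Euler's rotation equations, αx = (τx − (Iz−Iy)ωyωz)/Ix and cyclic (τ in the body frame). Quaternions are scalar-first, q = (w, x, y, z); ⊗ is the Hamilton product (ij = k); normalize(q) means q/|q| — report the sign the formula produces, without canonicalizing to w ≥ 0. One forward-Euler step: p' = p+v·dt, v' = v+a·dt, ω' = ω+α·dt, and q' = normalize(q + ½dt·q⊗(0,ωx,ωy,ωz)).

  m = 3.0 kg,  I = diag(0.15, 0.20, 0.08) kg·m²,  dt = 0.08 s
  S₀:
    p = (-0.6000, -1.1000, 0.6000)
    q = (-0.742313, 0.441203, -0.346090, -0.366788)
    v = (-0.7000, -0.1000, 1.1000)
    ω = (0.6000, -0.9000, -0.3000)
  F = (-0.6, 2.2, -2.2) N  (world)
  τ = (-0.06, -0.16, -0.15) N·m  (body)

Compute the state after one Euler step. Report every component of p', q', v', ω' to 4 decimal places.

p' = (-0.6560, -1.1080, 0.6880)
q' = (-0.7690, 0.4139, -0.3226, -0.3651)
v' = (-0.7160, -0.0413, 1.0413)
ω' = (0.5853, -0.9590, -0.4230)

a = F/m = (-0.2000, 0.7333, -0.7333)
p' = p + v·dt = (-0.6560, -1.1080, 0.6880)
v' = v + a·dt = (-0.7160, -0.0413, 1.0413)
precession coupling ω×(Iω) = (-0.0324, -0.0126, -0.0270)
(τ − ω×Iω)/I = (-0.1840, -0.7370, -1.5375)
ω' = ω + α·dt = (0.5853, -0.9590, -0.4230)
Hamilton product q⊗(0,ω) = (-0.6862392, -0.6716700, 0.5803698, 0.0332652)
updated quaternion q' = (-0.7690, 0.4139, -0.3226, -0.3651)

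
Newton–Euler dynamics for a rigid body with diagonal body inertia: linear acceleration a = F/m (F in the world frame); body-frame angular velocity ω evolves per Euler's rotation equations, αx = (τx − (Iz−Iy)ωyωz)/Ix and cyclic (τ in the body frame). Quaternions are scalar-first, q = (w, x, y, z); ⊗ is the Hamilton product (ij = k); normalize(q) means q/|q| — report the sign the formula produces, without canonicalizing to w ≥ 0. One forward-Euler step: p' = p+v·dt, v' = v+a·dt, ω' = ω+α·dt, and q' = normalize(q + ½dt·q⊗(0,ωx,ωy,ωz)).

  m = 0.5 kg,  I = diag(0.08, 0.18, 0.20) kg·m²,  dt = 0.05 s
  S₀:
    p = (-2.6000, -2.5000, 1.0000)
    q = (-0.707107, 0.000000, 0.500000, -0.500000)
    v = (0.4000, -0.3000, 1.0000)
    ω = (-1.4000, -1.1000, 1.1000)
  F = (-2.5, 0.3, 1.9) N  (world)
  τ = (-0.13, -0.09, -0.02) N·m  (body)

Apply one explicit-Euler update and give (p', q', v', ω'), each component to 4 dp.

p' = (-2.5800, -2.5150, 1.0500)
q' = (-0.6787, 0.0247, 0.5362, -0.5013)
v' = (0.1500, -0.2700, 1.1900)
ω' = (-1.4661, -1.1763, 1.0565)

a = (-5.0000, 0.6000, 3.8000)
p + v·dt = (-2.5800, -2.5150, 1.0500)
v + (F/m)dt = (0.1500, -0.2700, 1.1900)
α = I⁻¹(τ − ω×Iω) = (-1.3225, -1.5267, -0.8700)
ω' = ω + α·dt = (-1.4661, -1.1763, 1.0565)
q⊗(0,ω) = (1.1000000, 0.9899498, 1.4778177, -0.0778177)
q' = normalize(q + ½dt·q⊗(0,ω)) = (-0.6787, 0.0247, 0.5362, -0.5013)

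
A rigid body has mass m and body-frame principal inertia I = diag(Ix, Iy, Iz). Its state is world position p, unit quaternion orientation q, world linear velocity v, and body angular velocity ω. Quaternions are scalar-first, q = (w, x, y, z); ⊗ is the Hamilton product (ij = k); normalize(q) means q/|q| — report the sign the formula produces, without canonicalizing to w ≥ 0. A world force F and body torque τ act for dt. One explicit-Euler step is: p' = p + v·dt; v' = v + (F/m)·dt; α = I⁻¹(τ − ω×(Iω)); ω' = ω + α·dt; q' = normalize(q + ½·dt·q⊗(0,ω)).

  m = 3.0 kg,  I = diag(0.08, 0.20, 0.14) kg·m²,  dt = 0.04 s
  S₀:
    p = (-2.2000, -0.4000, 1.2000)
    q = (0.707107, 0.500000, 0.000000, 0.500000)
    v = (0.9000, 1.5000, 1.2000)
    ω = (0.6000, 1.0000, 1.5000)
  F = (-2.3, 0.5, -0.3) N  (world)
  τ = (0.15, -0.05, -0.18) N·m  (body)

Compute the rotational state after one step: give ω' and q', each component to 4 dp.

ω' = (0.7200, 1.0008, 1.4280)
q' = (0.6856, 0.4981, 0.0051, 0.5308)

(τ − ω×Iω)/I = (3.0000, 0.0200, -1.8000)
ω + α·dt = (0.7200, 1.0008, 1.4280)
q⊗(0,ω) = (-1.0500000, -0.0757358, 0.2571070, 1.5606605)
q + ½dt·q⊗(0,ω), renormalized = (0.6856, 0.4981, 0.0051, 0.5308)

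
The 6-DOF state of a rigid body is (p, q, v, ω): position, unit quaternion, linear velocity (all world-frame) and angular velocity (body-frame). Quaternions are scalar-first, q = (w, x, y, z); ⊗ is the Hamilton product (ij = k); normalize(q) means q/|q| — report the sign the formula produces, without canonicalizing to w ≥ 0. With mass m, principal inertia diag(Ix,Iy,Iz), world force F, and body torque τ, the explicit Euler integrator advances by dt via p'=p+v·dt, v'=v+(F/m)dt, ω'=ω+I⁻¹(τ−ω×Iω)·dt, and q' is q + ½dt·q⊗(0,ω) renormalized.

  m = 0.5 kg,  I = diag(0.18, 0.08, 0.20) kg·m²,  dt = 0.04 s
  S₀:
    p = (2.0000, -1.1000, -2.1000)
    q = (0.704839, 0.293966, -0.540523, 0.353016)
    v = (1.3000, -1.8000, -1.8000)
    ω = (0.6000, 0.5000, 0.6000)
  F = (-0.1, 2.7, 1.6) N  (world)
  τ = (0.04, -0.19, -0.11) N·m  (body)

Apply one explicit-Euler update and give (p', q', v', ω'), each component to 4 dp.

p' = (2.0520, -1.1720, -2.1720)
q' = (0.7023, 0.2924, -0.5327, 0.3708)
v' = (1.2920, -1.5840, -1.6720)
ω' = (0.6009, 0.4086, 0.5840)

new position p' = (2.0520, -1.1720, -2.1720)
v + (F/m)dt = (1.2920, -1.5840, -1.6720)
(τ − ω×Iω)/I = (0.0222, -2.2850, -0.4000)
ω' = ω + α·dt = (0.6009, 0.4086, 0.5840)
q⊗(0,ω) = (-0.1179277, -0.0779184, 0.3878495, 0.8942002)
q + ½dt·q⊗(0,ω), renormalized = (0.7023, 0.2924, -0.5327, 0.3708)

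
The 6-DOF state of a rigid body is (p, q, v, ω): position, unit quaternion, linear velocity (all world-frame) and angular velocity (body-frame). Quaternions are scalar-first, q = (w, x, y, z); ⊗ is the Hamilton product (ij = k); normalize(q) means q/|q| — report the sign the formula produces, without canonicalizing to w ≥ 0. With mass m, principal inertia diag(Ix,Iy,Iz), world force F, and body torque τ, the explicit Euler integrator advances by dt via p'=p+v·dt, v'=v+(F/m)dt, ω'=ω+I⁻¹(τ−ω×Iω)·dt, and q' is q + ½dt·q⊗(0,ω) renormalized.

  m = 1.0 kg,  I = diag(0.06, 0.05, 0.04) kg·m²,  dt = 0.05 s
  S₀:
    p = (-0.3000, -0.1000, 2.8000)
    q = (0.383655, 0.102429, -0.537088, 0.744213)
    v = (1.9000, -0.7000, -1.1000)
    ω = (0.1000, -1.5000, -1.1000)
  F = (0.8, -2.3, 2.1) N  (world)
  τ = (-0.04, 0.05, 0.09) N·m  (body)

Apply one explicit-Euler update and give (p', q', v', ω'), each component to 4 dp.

α = I⁻¹(τ − ω×Iω) = (-0.3917, 1.0440, 2.2125)
new body rate ω' = (0.0804, -1.4478, -0.9894)
Hamilton product q⊗(0,ω) = (0.0027594, 1.7454818, -0.3883893, -0.5219552)
q + ½dt·q⊗(0,ω), renormalized = (0.3833, 0.1459, -0.5462, 0.7304)
a = F/m = (0.8000, -2.3000, 2.1000)
new position p' = (-0.2050, -0.1350, 2.7450)
new velocity v' = (1.9400, -0.8150, -0.9950)

p' = (-0.2050, -0.1350, 2.7450)
q' = (0.3833, 0.1459, -0.5462, 0.7304)
v' = (1.9400, -0.8150, -0.9950)
ω' = (0.0804, -1.4478, -0.9894)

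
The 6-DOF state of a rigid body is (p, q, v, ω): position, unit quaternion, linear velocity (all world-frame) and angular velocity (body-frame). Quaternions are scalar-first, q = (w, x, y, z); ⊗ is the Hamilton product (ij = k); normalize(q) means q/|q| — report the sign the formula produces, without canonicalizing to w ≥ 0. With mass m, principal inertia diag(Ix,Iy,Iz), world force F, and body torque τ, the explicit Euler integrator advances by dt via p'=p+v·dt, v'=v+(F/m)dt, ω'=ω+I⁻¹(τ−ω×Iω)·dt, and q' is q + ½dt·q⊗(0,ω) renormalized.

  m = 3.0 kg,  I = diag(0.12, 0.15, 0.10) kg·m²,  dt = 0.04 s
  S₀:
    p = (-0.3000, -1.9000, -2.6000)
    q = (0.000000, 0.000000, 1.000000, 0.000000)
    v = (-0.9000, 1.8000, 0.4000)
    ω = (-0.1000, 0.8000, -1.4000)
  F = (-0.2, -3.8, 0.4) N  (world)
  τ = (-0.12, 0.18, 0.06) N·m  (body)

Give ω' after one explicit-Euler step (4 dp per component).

ω' = (-0.1587, 0.8473, -1.3750)

precession coupling ω×(Iω) = (0.0560, 0.0028, -0.0024)
(τ − ω×Iω)/I = (-1.4667, 1.1813, 0.6240)
ω' = ω + α·dt = (-0.1587, 0.8473, -1.3750)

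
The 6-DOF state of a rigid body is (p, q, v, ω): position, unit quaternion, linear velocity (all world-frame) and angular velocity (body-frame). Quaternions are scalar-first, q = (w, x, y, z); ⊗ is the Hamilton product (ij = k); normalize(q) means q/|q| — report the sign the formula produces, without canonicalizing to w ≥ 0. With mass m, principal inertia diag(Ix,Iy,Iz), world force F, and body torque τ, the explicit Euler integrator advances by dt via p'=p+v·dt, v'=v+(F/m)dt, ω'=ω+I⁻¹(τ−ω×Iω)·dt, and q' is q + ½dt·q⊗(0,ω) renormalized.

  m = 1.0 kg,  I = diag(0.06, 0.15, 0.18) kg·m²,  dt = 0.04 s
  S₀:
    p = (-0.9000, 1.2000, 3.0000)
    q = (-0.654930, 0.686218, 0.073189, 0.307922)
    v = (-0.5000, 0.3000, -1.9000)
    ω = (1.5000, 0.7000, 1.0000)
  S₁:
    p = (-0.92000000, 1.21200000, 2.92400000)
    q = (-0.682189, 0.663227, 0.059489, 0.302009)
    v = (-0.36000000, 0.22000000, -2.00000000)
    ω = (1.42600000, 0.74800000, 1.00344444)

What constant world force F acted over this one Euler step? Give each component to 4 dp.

F = (3.5000, -2.0000, -2.5000)

velocity change Δv = (0.14000000, -0.08000000, -0.10000000)
F = m·Δv/dt = (3.5000, -2.0000, -2.5000)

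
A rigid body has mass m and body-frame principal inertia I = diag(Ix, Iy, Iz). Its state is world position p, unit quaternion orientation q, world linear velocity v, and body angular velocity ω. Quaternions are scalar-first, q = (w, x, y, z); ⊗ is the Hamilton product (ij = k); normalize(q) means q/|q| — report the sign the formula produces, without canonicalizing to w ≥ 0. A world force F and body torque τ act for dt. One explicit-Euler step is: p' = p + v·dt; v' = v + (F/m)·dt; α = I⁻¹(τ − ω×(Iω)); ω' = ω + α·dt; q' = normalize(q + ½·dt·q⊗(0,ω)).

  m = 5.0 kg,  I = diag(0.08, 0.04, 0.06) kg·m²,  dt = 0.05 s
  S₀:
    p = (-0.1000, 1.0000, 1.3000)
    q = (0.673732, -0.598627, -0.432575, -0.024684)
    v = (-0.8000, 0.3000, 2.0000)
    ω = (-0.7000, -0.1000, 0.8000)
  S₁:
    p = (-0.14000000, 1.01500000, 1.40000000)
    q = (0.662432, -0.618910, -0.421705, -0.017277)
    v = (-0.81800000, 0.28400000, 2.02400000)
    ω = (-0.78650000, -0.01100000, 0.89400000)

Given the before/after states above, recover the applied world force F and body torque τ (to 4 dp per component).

velocity change Δv = (-0.01800000, -0.01600000, 0.02400000)
m·(v₁−v₀)/dt = (-1.8000, -1.6000, 2.4000)
ω₁ − ω₀ = (-0.08650000, 0.08900000, 0.09400000)
I·α + gyro = (-0.1400, 0.0600, 0.1100)

F = (-1.8000, -1.6000, 2.4000)
τ = (-0.1400, 0.0600, 0.1100)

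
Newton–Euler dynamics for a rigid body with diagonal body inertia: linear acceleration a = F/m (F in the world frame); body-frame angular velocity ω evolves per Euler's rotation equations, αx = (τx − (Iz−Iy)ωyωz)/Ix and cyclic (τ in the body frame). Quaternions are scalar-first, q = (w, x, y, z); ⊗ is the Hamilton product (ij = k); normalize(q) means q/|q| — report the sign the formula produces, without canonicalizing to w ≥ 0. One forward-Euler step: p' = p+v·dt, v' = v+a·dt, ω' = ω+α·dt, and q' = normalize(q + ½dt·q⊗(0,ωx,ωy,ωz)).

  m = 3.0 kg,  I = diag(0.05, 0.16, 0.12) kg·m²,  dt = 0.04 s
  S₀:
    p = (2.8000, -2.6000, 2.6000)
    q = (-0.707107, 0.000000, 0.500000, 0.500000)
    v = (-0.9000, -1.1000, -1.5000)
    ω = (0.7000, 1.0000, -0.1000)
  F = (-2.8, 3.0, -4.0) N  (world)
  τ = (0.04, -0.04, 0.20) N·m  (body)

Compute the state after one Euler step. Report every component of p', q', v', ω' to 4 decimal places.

p' = (2.7640, -2.6440, 2.5400)
q' = (-0.7159, -0.0209, 0.4927, 0.4943)
v' = (-0.9373, -1.0600, -1.5533)
ω' = (0.7288, 0.9888, -0.0590)

linear accel F/m = (-0.9333, 1.0000, -1.3333)
p' = p + v·dt = (2.7640, -2.6440, 2.5400)
new velocity v' = (-0.9373, -1.0600, -1.5533)
angular accel α = (0.7200, -0.2806, 1.0250)
ω' = ω + α·dt = (0.7288, 0.9888, -0.0590)
Hamilton product q⊗(0,ω) = (-0.4500000, -1.0449749, -0.3571070, -0.2792893)
updated quaternion q' = (-0.7159, -0.0209, 0.4927, 0.4943)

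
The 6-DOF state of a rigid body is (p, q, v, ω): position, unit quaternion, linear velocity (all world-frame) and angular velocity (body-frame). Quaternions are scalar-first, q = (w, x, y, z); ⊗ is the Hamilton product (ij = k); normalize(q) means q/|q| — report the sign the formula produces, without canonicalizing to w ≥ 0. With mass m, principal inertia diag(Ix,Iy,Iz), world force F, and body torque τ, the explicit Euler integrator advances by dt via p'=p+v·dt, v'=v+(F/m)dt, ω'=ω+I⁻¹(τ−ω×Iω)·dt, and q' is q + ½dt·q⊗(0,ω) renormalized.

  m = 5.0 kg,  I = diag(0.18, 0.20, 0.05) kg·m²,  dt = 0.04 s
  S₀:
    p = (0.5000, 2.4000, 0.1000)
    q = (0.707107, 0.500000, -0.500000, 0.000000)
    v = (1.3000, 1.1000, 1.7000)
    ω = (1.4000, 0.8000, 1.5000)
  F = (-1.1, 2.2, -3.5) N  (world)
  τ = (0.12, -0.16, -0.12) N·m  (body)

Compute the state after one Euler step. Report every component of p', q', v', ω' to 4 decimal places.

p' = (0.5520, 2.4440, 0.1680)
q' = (0.7004, 0.5043, -0.5032, 0.0432)
v' = (1.2912, 1.1176, 1.6720)
ω' = (1.4667, 0.7134, 1.3861)

α = I⁻¹(τ − ω×Iω) = (1.6667, -2.1650, -2.8480)
ω + α·dt = (1.4667, 0.7134, 1.3861)
Hamilton product q⊗(0,ω) = (-0.3000000, 0.2399498, -0.1843144, 2.1606605)
q' = normalize(q + ½dt·q⊗(0,ω)) = (0.7004, 0.5043, -0.5032, 0.0432)
a = F/m = (-0.2200, 0.4400, -0.7000)
p + v·dt = (0.5520, 2.4440, 0.1680)
v + (F/m)dt = (1.2912, 1.1176, 1.6720)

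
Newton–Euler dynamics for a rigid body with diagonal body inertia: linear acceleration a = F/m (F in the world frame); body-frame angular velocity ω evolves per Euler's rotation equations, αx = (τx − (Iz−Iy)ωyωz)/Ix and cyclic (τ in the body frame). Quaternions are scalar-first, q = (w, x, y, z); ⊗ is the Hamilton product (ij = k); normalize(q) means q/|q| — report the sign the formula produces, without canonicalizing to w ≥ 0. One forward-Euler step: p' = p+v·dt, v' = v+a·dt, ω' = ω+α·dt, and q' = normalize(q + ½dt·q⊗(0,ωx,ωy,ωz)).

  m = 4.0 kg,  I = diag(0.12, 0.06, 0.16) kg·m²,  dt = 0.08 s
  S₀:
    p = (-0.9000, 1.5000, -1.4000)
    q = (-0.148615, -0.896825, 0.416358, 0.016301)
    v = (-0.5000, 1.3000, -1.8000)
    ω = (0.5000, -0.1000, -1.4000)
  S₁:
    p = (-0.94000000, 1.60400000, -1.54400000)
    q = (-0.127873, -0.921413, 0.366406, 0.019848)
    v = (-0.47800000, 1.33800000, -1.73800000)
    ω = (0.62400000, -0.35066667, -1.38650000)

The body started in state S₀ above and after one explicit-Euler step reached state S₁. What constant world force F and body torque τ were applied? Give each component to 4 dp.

F = (1.1000, 1.9000, 3.1000)
τ = (0.2000, -0.1600, 0.0300)

v₁ − v₀ = (0.02200000, 0.03800000, 0.06200000)
m·(v₁−v₀)/dt = (1.1000, 1.9000, 3.1000)
Δω = ω₁−ω₀ = (0.12400000, -0.25066667, 0.01350000)
ω₀×(Iω₀) = (0.0140, 0.0280, 0.0030)
τ = I·(Δω/dt) + ω₀×(Iω₀) = (0.2000, -0.1600, 0.0300)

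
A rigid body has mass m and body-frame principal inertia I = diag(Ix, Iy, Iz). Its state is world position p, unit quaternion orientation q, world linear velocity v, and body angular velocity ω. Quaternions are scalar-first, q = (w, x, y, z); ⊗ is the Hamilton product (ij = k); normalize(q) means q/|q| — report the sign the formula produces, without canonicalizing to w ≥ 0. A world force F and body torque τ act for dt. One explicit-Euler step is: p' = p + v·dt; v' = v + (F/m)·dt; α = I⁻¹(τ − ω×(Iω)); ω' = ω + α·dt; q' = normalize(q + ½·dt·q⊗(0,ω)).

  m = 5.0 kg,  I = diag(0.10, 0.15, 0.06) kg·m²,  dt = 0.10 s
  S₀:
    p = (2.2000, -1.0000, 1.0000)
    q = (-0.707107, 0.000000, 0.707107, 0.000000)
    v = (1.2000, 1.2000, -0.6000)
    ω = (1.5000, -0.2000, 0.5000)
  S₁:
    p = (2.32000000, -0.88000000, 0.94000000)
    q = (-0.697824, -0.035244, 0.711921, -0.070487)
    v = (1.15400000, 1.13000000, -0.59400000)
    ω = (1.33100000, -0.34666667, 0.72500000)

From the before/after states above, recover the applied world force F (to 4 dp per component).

v₁ − v₀ = (-0.04600000, -0.07000000, 0.00600000)
F = m·Δv/dt = (-2.3000, -3.5000, 0.3000)

F = (-2.3000, -3.5000, 0.3000)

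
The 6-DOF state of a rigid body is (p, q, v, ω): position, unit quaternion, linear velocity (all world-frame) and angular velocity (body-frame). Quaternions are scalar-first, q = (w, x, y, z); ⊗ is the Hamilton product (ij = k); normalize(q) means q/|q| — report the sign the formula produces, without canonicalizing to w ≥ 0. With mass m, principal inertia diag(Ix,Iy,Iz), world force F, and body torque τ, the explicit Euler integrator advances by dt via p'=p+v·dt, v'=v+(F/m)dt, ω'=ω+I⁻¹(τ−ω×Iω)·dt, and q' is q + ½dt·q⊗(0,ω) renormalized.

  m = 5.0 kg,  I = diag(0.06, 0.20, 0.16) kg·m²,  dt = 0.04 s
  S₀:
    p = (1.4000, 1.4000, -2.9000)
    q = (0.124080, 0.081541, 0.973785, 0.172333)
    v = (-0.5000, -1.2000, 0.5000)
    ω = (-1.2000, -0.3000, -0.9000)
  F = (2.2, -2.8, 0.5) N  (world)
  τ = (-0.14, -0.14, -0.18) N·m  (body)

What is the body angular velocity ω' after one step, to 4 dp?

α = I⁻¹(τ − ω×Iω) = (-2.1533, -0.1600, -1.4400)
new body rate ω' = (-1.2861, -0.3064, -0.9576)

ω' = (-1.2861, -0.3064, -0.9576)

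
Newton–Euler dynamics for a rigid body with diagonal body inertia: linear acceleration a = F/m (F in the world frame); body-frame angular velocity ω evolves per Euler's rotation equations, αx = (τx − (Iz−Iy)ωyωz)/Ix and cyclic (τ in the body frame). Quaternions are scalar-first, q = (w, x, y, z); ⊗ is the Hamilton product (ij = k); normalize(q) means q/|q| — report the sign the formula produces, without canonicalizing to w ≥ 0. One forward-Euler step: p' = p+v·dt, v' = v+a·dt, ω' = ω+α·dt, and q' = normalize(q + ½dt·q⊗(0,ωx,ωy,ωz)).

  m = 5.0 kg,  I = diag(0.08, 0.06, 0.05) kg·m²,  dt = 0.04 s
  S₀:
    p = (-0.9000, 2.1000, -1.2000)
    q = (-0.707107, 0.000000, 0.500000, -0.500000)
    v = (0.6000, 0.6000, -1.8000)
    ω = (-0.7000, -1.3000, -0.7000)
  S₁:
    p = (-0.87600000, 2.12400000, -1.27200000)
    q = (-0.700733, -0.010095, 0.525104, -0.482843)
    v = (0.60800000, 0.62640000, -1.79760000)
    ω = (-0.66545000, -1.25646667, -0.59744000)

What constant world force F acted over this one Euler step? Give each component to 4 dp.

F = (1.0000, 3.3000, 0.3000)

velocity change Δv = (0.00800000, 0.02640000, 0.00240000)
F = m·Δv/dt = (1.0000, 3.3000, 0.3000)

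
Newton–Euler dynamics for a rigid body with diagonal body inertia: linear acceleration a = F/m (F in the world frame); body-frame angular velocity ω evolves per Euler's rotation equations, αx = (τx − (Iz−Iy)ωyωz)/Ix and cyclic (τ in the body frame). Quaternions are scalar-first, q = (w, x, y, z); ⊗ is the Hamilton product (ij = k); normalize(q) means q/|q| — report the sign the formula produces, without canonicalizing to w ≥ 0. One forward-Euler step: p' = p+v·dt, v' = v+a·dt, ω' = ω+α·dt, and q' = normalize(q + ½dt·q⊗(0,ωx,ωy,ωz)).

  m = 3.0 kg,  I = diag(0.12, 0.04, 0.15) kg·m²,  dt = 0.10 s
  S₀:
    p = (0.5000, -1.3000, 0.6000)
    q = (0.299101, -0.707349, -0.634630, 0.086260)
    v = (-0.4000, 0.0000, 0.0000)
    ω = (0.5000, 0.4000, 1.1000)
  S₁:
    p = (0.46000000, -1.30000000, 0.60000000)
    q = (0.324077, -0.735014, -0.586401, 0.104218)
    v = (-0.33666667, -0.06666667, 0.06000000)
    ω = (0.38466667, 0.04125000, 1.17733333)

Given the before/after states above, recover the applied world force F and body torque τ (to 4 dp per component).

F = (1.9000, -2.0000, 1.8000)
τ = (-0.0900, -0.1600, 0.1000)

v₁ − v₀ = (0.06333333, -0.06666667, 0.06000000)
F = m·Δv/dt = (1.9000, -2.0000, 1.8000)
ω₁ − ω₀ = (-0.11533333, -0.35875000, 0.07733333)
precession coupling = (0.0484, -0.0165, -0.0160)
τ = I·(Δω/dt) + ω₀×(Iω₀) = (-0.0900, -0.1600, 0.1000)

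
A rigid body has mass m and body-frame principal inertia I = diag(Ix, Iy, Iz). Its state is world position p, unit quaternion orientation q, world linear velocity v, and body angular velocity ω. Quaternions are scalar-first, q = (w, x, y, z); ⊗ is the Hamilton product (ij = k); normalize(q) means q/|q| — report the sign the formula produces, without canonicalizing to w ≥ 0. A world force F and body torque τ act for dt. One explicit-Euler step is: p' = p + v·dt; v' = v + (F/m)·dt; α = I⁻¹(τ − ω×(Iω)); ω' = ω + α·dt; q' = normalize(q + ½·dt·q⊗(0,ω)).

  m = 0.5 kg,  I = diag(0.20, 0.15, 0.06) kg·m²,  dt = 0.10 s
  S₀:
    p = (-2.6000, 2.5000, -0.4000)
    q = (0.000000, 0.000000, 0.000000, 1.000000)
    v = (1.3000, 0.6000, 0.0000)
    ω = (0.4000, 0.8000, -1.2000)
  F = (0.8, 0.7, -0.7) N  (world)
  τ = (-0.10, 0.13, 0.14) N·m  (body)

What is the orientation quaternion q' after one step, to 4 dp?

q' = (0.0598, -0.0399, 0.0199, 0.9972)

q⊗(0,ω) = (1.2000000, -0.8000000, 0.4000000, 0.0000000)
q + ½dt·q⊗(0,ω), renormalized = (0.0598, -0.0399, 0.0199, 0.9972)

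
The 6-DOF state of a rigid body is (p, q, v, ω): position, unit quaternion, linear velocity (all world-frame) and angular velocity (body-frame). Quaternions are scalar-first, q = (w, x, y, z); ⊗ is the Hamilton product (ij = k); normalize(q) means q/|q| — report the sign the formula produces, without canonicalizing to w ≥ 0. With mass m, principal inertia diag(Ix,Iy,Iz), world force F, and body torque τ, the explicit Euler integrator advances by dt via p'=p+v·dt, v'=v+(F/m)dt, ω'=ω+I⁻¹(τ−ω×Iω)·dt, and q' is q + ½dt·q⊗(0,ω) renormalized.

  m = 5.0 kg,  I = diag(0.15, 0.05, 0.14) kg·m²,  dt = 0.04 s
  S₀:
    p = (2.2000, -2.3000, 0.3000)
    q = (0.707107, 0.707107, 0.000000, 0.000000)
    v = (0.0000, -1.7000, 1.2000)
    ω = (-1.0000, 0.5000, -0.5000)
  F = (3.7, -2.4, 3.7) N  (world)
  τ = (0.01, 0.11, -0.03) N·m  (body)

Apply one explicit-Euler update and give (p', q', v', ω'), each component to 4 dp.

p' = (2.2000, -2.3680, 0.3480)
q' = (0.7210, 0.6928, 0.0141, 0.0000)
v' = (0.0296, -1.7192, 1.2296)
ω' = (-0.9913, 0.5840, -0.5229)

p + v·dt = (2.2000, -2.3680, 0.3480)
v' = v + a·dt = (0.0296, -1.7192, 1.2296)
ω×(Iω) gyroscopic = (-0.0225, 0.0050, 0.0500)
(τ − ω×Iω)/I = (0.2167, 2.1000, -0.5714)
ω + α·dt = (-0.9913, 0.5840, -0.5229)
Hamilton product q⊗(0,ω) = (0.7071070, -0.7071070, 0.7071070, 0.0000000)
q' = normalize(q + ½dt·q⊗(0,ω)) = (0.7210, 0.6928, 0.0141, 0.0000)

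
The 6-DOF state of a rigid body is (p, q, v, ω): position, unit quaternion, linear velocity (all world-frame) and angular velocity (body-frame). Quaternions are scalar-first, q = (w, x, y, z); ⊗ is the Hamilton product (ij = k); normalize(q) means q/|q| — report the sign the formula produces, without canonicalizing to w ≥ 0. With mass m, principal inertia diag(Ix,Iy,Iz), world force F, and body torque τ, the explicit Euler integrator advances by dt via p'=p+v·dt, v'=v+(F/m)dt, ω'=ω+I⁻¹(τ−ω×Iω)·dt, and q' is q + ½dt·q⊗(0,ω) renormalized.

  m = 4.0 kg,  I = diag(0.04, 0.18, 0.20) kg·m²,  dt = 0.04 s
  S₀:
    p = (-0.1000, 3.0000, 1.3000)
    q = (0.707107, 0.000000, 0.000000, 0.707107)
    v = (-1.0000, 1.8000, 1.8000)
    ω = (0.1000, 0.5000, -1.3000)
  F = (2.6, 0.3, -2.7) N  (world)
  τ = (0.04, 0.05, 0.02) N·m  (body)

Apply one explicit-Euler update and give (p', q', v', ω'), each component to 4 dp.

precession coupling ω×(Iω) = (-0.0130, 0.0208, 0.0070)
α = I⁻¹(τ − ω×Iω) = (1.3250, 0.1622, 0.0650)
ω' = ω + α·dt = (0.1530, 0.5065, -1.2974)
2q̇ = q⊗(0,ω) = (0.9192391, -0.2828428, 0.4242642, -0.9192391)
q' = normalize(q + ½dt·q⊗(0,ω)) = (0.7252, -0.0057, 0.0085, 0.6885)
new position p' = (-0.1400, 3.0720, 1.3720)
v' = v + a·dt = (-0.9740, 1.8030, 1.7730)

p' = (-0.1400, 3.0720, 1.3720)
q' = (0.7252, -0.0057, 0.0085, 0.6885)
v' = (-0.9740, 1.8030, 1.7730)
ω' = (0.1530, 0.5065, -1.2974)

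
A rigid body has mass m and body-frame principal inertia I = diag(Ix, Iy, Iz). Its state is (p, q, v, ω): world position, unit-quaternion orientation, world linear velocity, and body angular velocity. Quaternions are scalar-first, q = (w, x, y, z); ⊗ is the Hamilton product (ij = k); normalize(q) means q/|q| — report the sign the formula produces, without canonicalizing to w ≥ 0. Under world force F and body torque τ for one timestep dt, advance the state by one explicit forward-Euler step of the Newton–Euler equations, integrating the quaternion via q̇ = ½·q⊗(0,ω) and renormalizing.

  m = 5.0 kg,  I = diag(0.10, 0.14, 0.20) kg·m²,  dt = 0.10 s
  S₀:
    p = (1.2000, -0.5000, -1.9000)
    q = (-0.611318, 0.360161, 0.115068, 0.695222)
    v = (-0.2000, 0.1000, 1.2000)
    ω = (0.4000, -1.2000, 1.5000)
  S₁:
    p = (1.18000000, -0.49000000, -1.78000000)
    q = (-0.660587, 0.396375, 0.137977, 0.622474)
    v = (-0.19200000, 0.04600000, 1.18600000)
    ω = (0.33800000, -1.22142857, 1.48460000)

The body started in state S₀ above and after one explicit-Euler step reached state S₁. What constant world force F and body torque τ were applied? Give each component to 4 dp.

Δω = ω₁−ω₀ = (-0.06200000, -0.02142857, -0.01540000)
gyro term ω₀×Iω₀ = (-0.1080, -0.0600, -0.0192)
applied torque τ = (-0.1700, -0.0900, -0.0500)
velocity change Δv = (0.00800000, -0.05400000, -0.01400000)
m·(v₁−v₀)/dt = (0.4000, -2.7000, -0.7000)

F = (0.4000, -2.7000, -0.7000)
τ = (-0.1700, -0.0900, -0.0500)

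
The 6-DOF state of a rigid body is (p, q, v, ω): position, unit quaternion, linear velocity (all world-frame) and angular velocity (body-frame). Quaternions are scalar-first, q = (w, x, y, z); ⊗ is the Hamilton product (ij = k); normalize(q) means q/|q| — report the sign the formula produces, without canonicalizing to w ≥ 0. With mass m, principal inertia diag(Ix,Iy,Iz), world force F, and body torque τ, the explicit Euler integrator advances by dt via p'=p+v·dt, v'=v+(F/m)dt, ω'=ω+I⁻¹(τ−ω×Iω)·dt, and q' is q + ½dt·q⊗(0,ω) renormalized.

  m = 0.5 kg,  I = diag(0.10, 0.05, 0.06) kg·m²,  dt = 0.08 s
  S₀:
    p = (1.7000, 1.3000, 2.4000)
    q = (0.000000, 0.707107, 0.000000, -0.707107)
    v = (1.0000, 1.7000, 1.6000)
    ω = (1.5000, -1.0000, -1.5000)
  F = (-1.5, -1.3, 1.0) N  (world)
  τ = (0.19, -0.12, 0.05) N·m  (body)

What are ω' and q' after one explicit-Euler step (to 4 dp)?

angular accel α = (1.7500, -0.6000, -0.4167)
ω' = ω + α·dt = (1.6400, -1.0480, -1.5333)
Hamilton product q⊗(0,ω) = (-2.1213210, -0.7071070, 0.0000000, -0.7071070)
updated quaternion q' = (-0.0845, 0.6759, 0.0000, -0.7322)

ω' = (1.6400, -1.0480, -1.5333)
q' = (-0.0845, 0.6759, 0.0000, -0.7322)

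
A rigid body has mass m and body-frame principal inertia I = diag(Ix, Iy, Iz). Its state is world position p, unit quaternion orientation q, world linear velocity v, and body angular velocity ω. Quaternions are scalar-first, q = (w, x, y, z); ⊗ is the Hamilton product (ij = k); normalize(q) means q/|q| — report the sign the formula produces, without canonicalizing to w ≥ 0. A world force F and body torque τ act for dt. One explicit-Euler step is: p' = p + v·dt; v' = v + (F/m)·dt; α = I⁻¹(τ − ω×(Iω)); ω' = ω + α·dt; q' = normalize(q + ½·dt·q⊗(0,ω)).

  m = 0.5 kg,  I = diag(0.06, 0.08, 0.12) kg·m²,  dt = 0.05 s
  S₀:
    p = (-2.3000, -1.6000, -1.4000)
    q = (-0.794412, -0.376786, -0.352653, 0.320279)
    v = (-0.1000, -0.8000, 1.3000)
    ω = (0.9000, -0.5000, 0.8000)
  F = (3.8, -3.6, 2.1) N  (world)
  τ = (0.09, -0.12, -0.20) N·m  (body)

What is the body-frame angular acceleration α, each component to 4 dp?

gyro term ω×Iω = (-0.0160, -0.0432, -0.0090)
angular accel α = (1.7667, -0.9600, -1.5917)

α = (1.7667, -0.9600, -1.5917)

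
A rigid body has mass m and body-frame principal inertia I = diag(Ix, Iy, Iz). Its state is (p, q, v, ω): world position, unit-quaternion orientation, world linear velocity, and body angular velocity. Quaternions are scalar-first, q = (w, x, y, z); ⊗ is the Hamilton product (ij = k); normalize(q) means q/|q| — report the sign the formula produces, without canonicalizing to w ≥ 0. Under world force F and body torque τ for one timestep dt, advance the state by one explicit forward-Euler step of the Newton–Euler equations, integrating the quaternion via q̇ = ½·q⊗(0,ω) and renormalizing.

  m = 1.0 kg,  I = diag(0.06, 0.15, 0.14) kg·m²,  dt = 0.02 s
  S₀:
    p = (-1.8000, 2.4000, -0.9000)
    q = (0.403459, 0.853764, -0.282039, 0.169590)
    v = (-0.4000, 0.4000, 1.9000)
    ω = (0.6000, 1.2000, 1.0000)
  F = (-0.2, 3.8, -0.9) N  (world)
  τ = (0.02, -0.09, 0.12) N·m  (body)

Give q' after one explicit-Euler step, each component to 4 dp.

q⊗(0,ω) = (-0.3434016, -0.2434716, -0.2678592, 1.5971992)
updated quaternion q' = (0.4000, 0.8512, -0.2847, 0.1855)

q' = (0.4000, 0.8512, -0.2847, 0.1855)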